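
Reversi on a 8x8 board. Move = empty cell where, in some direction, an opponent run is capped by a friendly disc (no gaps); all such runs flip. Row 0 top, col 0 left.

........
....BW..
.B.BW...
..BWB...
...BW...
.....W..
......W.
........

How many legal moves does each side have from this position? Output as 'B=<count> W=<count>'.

Answer: B=4 W=7

Derivation:
-- B to move --
(0,4): no bracket -> illegal
(0,5): no bracket -> illegal
(0,6): no bracket -> illegal
(1,3): no bracket -> illegal
(1,6): flips 1 -> legal
(2,2): no bracket -> illegal
(2,5): flips 1 -> legal
(2,6): no bracket -> illegal
(3,5): no bracket -> illegal
(4,2): no bracket -> illegal
(4,5): flips 1 -> legal
(4,6): no bracket -> illegal
(5,3): no bracket -> illegal
(5,4): flips 1 -> legal
(5,6): no bracket -> illegal
(5,7): no bracket -> illegal
(6,4): no bracket -> illegal
(6,5): no bracket -> illegal
(6,7): no bracket -> illegal
(7,5): no bracket -> illegal
(7,6): no bracket -> illegal
(7,7): no bracket -> illegal
B mobility = 4
-- W to move --
(0,3): no bracket -> illegal
(0,4): flips 1 -> legal
(0,5): no bracket -> illegal
(1,0): no bracket -> illegal
(1,1): no bracket -> illegal
(1,2): no bracket -> illegal
(1,3): flips 2 -> legal
(2,0): no bracket -> illegal
(2,2): flips 1 -> legal
(2,5): no bracket -> illegal
(3,0): no bracket -> illegal
(3,1): flips 1 -> legal
(3,5): flips 1 -> legal
(4,1): no bracket -> illegal
(4,2): flips 1 -> legal
(4,5): no bracket -> illegal
(5,2): no bracket -> illegal
(5,3): flips 1 -> legal
(5,4): no bracket -> illegal
W mobility = 7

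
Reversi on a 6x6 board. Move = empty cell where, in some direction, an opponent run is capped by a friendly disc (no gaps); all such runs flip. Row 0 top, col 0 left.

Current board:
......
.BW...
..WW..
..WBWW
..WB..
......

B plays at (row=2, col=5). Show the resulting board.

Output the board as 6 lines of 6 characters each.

Place B at (2,5); scan 8 dirs for brackets.
Dir NW: first cell '.' (not opp) -> no flip
Dir N: first cell '.' (not opp) -> no flip
Dir NE: edge -> no flip
Dir W: first cell '.' (not opp) -> no flip
Dir E: edge -> no flip
Dir SW: opp run (3,4) capped by B -> flip
Dir S: opp run (3,5), next='.' -> no flip
Dir SE: edge -> no flip
All flips: (3,4)

Answer: ......
.BW...
..WW.B
..WBBW
..WB..
......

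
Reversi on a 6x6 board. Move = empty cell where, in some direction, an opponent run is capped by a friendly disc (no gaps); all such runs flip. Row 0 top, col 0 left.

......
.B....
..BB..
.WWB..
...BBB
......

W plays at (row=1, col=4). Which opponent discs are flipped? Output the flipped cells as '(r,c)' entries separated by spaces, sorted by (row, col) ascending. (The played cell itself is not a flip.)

Answer: (2,3)

Derivation:
Dir NW: first cell '.' (not opp) -> no flip
Dir N: first cell '.' (not opp) -> no flip
Dir NE: first cell '.' (not opp) -> no flip
Dir W: first cell '.' (not opp) -> no flip
Dir E: first cell '.' (not opp) -> no flip
Dir SW: opp run (2,3) capped by W -> flip
Dir S: first cell '.' (not opp) -> no flip
Dir SE: first cell '.' (not opp) -> no flip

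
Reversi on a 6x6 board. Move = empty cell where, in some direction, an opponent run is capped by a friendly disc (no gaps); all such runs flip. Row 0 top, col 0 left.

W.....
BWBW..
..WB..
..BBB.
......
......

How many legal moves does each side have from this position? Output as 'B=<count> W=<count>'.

-- B to move --
(0,1): no bracket -> illegal
(0,2): no bracket -> illegal
(0,3): flips 1 -> legal
(0,4): no bracket -> illegal
(1,4): flips 1 -> legal
(2,0): no bracket -> illegal
(2,1): flips 1 -> legal
(2,4): no bracket -> illegal
(3,1): no bracket -> illegal
B mobility = 3
-- W to move --
(0,1): no bracket -> illegal
(0,2): flips 1 -> legal
(0,3): no bracket -> illegal
(1,4): no bracket -> illegal
(2,0): flips 1 -> legal
(2,1): no bracket -> illegal
(2,4): flips 1 -> legal
(2,5): no bracket -> illegal
(3,1): no bracket -> illegal
(3,5): no bracket -> illegal
(4,1): no bracket -> illegal
(4,2): flips 1 -> legal
(4,3): flips 2 -> legal
(4,4): flips 1 -> legal
(4,5): no bracket -> illegal
W mobility = 6

Answer: B=3 W=6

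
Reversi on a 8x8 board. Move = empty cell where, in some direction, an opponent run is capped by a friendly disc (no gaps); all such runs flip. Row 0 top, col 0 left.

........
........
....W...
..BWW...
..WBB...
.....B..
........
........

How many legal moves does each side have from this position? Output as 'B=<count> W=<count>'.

-- B to move --
(1,3): no bracket -> illegal
(1,4): flips 2 -> legal
(1,5): no bracket -> illegal
(2,2): flips 1 -> legal
(2,3): flips 1 -> legal
(2,5): flips 1 -> legal
(3,1): no bracket -> illegal
(3,5): flips 2 -> legal
(4,1): flips 1 -> legal
(4,5): no bracket -> illegal
(5,1): no bracket -> illegal
(5,2): flips 1 -> legal
(5,3): no bracket -> illegal
B mobility = 7
-- W to move --
(2,1): no bracket -> illegal
(2,2): flips 1 -> legal
(2,3): no bracket -> illegal
(3,1): flips 1 -> legal
(3,5): no bracket -> illegal
(4,1): no bracket -> illegal
(4,5): flips 2 -> legal
(4,6): no bracket -> illegal
(5,2): flips 1 -> legal
(5,3): flips 1 -> legal
(5,4): flips 1 -> legal
(5,6): no bracket -> illegal
(6,4): no bracket -> illegal
(6,5): no bracket -> illegal
(6,6): flips 2 -> legal
W mobility = 7

Answer: B=7 W=7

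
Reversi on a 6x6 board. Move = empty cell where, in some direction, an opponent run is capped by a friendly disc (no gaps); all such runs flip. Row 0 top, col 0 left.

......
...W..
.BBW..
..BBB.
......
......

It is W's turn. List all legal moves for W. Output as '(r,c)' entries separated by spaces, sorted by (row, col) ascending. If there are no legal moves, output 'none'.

(1,0): no bracket -> illegal
(1,1): no bracket -> illegal
(1,2): no bracket -> illegal
(2,0): flips 2 -> legal
(2,4): no bracket -> illegal
(2,5): no bracket -> illegal
(3,0): no bracket -> illegal
(3,1): flips 1 -> legal
(3,5): no bracket -> illegal
(4,1): flips 1 -> legal
(4,2): no bracket -> illegal
(4,3): flips 1 -> legal
(4,4): no bracket -> illegal
(4,5): flips 1 -> legal

Answer: (2,0) (3,1) (4,1) (4,3) (4,5)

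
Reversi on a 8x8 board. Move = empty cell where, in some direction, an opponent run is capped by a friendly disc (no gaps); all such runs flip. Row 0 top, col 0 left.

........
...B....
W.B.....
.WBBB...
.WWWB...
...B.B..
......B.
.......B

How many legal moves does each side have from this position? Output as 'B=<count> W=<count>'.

-- B to move --
(1,0): no bracket -> illegal
(1,1): no bracket -> illegal
(2,1): no bracket -> illegal
(3,0): flips 1 -> legal
(4,0): flips 4 -> legal
(5,0): flips 1 -> legal
(5,1): flips 1 -> legal
(5,2): flips 2 -> legal
(5,4): flips 1 -> legal
B mobility = 6
-- W to move --
(0,2): no bracket -> illegal
(0,3): no bracket -> illegal
(0,4): flips 2 -> legal
(1,1): no bracket -> illegal
(1,2): flips 2 -> legal
(1,4): no bracket -> illegal
(2,1): flips 1 -> legal
(2,3): flips 2 -> legal
(2,4): flips 1 -> legal
(2,5): flips 1 -> legal
(3,5): flips 3 -> legal
(4,5): flips 1 -> legal
(4,6): no bracket -> illegal
(5,2): no bracket -> illegal
(5,4): no bracket -> illegal
(5,6): no bracket -> illegal
(5,7): no bracket -> illegal
(6,2): no bracket -> illegal
(6,3): flips 1 -> legal
(6,4): flips 1 -> legal
(6,5): no bracket -> illegal
(6,7): no bracket -> illegal
(7,5): no bracket -> illegal
(7,6): no bracket -> illegal
W mobility = 10

Answer: B=6 W=10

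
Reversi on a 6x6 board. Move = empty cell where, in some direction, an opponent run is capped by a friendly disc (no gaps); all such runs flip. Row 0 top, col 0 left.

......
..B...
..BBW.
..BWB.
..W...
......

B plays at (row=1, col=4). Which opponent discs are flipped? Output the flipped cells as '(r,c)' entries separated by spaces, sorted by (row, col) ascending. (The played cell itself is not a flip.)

Dir NW: first cell '.' (not opp) -> no flip
Dir N: first cell '.' (not opp) -> no flip
Dir NE: first cell '.' (not opp) -> no flip
Dir W: first cell '.' (not opp) -> no flip
Dir E: first cell '.' (not opp) -> no flip
Dir SW: first cell 'B' (not opp) -> no flip
Dir S: opp run (2,4) capped by B -> flip
Dir SE: first cell '.' (not opp) -> no flip

Answer: (2,4)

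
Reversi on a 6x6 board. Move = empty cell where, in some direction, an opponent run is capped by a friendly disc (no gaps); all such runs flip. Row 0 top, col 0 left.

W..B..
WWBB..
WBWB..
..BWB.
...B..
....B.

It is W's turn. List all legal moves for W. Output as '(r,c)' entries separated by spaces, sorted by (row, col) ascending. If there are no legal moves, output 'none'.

(0,1): no bracket -> illegal
(0,2): flips 1 -> legal
(0,4): flips 1 -> legal
(1,4): flips 2 -> legal
(2,4): flips 1 -> legal
(2,5): no bracket -> illegal
(3,0): no bracket -> illegal
(3,1): flips 2 -> legal
(3,5): flips 1 -> legal
(4,1): no bracket -> illegal
(4,2): flips 1 -> legal
(4,4): no bracket -> illegal
(4,5): no bracket -> illegal
(5,2): no bracket -> illegal
(5,3): flips 1 -> legal
(5,5): no bracket -> illegal

Answer: (0,2) (0,4) (1,4) (2,4) (3,1) (3,5) (4,2) (5,3)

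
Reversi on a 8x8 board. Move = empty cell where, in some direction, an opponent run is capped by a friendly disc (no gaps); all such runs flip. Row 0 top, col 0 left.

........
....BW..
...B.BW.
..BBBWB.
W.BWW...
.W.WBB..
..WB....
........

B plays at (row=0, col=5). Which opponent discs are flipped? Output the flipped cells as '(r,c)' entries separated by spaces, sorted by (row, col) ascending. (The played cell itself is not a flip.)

Dir NW: edge -> no flip
Dir N: edge -> no flip
Dir NE: edge -> no flip
Dir W: first cell '.' (not opp) -> no flip
Dir E: first cell '.' (not opp) -> no flip
Dir SW: first cell 'B' (not opp) -> no flip
Dir S: opp run (1,5) capped by B -> flip
Dir SE: first cell '.' (not opp) -> no flip

Answer: (1,5)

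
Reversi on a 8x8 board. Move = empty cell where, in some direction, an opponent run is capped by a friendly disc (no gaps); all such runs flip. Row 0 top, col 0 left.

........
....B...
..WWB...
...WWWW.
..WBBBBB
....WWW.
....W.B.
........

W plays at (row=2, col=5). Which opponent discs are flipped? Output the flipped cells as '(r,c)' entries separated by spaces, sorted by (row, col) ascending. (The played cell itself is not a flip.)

Dir NW: opp run (1,4), next='.' -> no flip
Dir N: first cell '.' (not opp) -> no flip
Dir NE: first cell '.' (not opp) -> no flip
Dir W: opp run (2,4) capped by W -> flip
Dir E: first cell '.' (not opp) -> no flip
Dir SW: first cell 'W' (not opp) -> no flip
Dir S: first cell 'W' (not opp) -> no flip
Dir SE: first cell 'W' (not opp) -> no flip

Answer: (2,4)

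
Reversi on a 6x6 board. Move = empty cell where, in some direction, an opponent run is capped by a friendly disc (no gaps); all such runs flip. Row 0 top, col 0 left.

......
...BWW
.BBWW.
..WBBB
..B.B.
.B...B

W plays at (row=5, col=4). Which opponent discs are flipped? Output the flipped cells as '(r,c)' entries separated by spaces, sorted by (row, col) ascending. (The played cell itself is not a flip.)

Answer: (3,4) (4,4)

Derivation:
Dir NW: first cell '.' (not opp) -> no flip
Dir N: opp run (4,4) (3,4) capped by W -> flip
Dir NE: first cell '.' (not opp) -> no flip
Dir W: first cell '.' (not opp) -> no flip
Dir E: opp run (5,5), next=edge -> no flip
Dir SW: edge -> no flip
Dir S: edge -> no flip
Dir SE: edge -> no flip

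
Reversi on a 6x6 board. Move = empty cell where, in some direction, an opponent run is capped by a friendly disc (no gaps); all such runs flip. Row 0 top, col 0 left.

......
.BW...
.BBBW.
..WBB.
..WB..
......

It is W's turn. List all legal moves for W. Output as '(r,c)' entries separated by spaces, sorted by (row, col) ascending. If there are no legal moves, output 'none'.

Answer: (1,0) (1,4) (2,0) (3,0) (3,5) (4,4) (4,5) (5,4)

Derivation:
(0,0): no bracket -> illegal
(0,1): no bracket -> illegal
(0,2): no bracket -> illegal
(1,0): flips 2 -> legal
(1,3): no bracket -> illegal
(1,4): flips 1 -> legal
(2,0): flips 3 -> legal
(2,5): no bracket -> illegal
(3,0): flips 1 -> legal
(3,1): no bracket -> illegal
(3,5): flips 2 -> legal
(4,4): flips 2 -> legal
(4,5): flips 2 -> legal
(5,2): no bracket -> illegal
(5,3): no bracket -> illegal
(5,4): flips 1 -> legal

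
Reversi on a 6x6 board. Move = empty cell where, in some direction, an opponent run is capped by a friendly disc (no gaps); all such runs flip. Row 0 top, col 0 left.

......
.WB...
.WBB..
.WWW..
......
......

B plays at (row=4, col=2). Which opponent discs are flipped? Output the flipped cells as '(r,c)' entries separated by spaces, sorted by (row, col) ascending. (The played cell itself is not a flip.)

Answer: (3,2)

Derivation:
Dir NW: opp run (3,1), next='.' -> no flip
Dir N: opp run (3,2) capped by B -> flip
Dir NE: opp run (3,3), next='.' -> no flip
Dir W: first cell '.' (not opp) -> no flip
Dir E: first cell '.' (not opp) -> no flip
Dir SW: first cell '.' (not opp) -> no flip
Dir S: first cell '.' (not opp) -> no flip
Dir SE: first cell '.' (not opp) -> no flip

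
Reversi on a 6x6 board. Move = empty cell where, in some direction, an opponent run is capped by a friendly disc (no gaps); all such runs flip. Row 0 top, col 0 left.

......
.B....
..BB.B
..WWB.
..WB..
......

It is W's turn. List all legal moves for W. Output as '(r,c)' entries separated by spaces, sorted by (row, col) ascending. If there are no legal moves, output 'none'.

(0,0): flips 2 -> legal
(0,1): no bracket -> illegal
(0,2): no bracket -> illegal
(1,0): no bracket -> illegal
(1,2): flips 1 -> legal
(1,3): flips 1 -> legal
(1,4): flips 1 -> legal
(1,5): no bracket -> illegal
(2,0): no bracket -> illegal
(2,1): no bracket -> illegal
(2,4): no bracket -> illegal
(3,1): no bracket -> illegal
(3,5): flips 1 -> legal
(4,4): flips 1 -> legal
(4,5): no bracket -> illegal
(5,2): no bracket -> illegal
(5,3): flips 1 -> legal
(5,4): flips 1 -> legal

Answer: (0,0) (1,2) (1,3) (1,4) (3,5) (4,4) (5,3) (5,4)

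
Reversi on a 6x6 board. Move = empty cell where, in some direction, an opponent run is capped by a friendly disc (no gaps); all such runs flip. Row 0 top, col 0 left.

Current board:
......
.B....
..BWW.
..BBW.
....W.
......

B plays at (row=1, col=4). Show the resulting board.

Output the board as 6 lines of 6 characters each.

Answer: ......
.B..B.
..BBW.
..BBW.
....W.
......

Derivation:
Place B at (1,4); scan 8 dirs for brackets.
Dir NW: first cell '.' (not opp) -> no flip
Dir N: first cell '.' (not opp) -> no flip
Dir NE: first cell '.' (not opp) -> no flip
Dir W: first cell '.' (not opp) -> no flip
Dir E: first cell '.' (not opp) -> no flip
Dir SW: opp run (2,3) capped by B -> flip
Dir S: opp run (2,4) (3,4) (4,4), next='.' -> no flip
Dir SE: first cell '.' (not opp) -> no flip
All flips: (2,3)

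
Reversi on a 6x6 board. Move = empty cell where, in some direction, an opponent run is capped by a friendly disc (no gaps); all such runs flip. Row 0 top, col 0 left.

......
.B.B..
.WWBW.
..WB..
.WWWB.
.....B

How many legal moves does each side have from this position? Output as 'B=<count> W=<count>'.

Answer: B=9 W=8

Derivation:
-- B to move --
(1,0): no bracket -> illegal
(1,2): no bracket -> illegal
(1,4): no bracket -> illegal
(1,5): flips 1 -> legal
(2,0): flips 2 -> legal
(2,5): flips 1 -> legal
(3,0): no bracket -> illegal
(3,1): flips 3 -> legal
(3,4): no bracket -> illegal
(3,5): flips 1 -> legal
(4,0): flips 3 -> legal
(5,0): flips 2 -> legal
(5,1): flips 1 -> legal
(5,2): no bracket -> illegal
(5,3): flips 1 -> legal
(5,4): no bracket -> illegal
B mobility = 9
-- W to move --
(0,0): flips 1 -> legal
(0,1): flips 1 -> legal
(0,2): flips 1 -> legal
(0,3): flips 3 -> legal
(0,4): flips 1 -> legal
(1,0): no bracket -> illegal
(1,2): no bracket -> illegal
(1,4): flips 1 -> legal
(2,0): no bracket -> illegal
(3,4): flips 1 -> legal
(3,5): no bracket -> illegal
(4,5): flips 1 -> legal
(5,3): no bracket -> illegal
(5,4): no bracket -> illegal
W mobility = 8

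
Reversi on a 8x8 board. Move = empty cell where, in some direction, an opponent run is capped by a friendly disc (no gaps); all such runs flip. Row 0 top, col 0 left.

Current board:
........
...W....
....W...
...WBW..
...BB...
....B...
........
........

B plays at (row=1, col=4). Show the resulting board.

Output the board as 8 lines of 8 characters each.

Place B at (1,4); scan 8 dirs for brackets.
Dir NW: first cell '.' (not opp) -> no flip
Dir N: first cell '.' (not opp) -> no flip
Dir NE: first cell '.' (not opp) -> no flip
Dir W: opp run (1,3), next='.' -> no flip
Dir E: first cell '.' (not opp) -> no flip
Dir SW: first cell '.' (not opp) -> no flip
Dir S: opp run (2,4) capped by B -> flip
Dir SE: first cell '.' (not opp) -> no flip
All flips: (2,4)

Answer: ........
...WB...
....B...
...WBW..
...BB...
....B...
........
........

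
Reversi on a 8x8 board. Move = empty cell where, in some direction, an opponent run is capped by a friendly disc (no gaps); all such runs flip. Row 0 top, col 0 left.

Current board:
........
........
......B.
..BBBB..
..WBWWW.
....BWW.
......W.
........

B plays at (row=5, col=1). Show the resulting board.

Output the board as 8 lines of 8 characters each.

Answer: ........
........
......B.
..BBBB..
..BBWWW.
.B..BWW.
......W.
........

Derivation:
Place B at (5,1); scan 8 dirs for brackets.
Dir NW: first cell '.' (not opp) -> no flip
Dir N: first cell '.' (not opp) -> no flip
Dir NE: opp run (4,2) capped by B -> flip
Dir W: first cell '.' (not opp) -> no flip
Dir E: first cell '.' (not opp) -> no flip
Dir SW: first cell '.' (not opp) -> no flip
Dir S: first cell '.' (not opp) -> no flip
Dir SE: first cell '.' (not opp) -> no flip
All flips: (4,2)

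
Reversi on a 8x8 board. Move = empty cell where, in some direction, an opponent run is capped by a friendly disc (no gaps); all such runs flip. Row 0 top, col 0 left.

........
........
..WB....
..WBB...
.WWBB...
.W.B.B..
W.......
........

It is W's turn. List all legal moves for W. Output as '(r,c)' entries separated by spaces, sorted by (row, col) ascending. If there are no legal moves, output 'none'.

(1,2): no bracket -> illegal
(1,3): no bracket -> illegal
(1,4): flips 1 -> legal
(2,4): flips 2 -> legal
(2,5): no bracket -> illegal
(3,5): flips 2 -> legal
(4,5): flips 2 -> legal
(4,6): no bracket -> illegal
(5,2): no bracket -> illegal
(5,4): flips 1 -> legal
(5,6): no bracket -> illegal
(6,2): no bracket -> illegal
(6,3): no bracket -> illegal
(6,4): flips 1 -> legal
(6,5): no bracket -> illegal
(6,6): flips 3 -> legal

Answer: (1,4) (2,4) (3,5) (4,5) (5,4) (6,4) (6,6)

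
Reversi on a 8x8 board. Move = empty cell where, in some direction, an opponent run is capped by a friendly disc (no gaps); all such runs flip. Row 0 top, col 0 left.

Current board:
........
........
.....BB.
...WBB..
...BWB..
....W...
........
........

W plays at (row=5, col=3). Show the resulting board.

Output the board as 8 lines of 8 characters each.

Answer: ........
........
.....BB.
...WBB..
...WWB..
...WW...
........
........

Derivation:
Place W at (5,3); scan 8 dirs for brackets.
Dir NW: first cell '.' (not opp) -> no flip
Dir N: opp run (4,3) capped by W -> flip
Dir NE: first cell 'W' (not opp) -> no flip
Dir W: first cell '.' (not opp) -> no flip
Dir E: first cell 'W' (not opp) -> no flip
Dir SW: first cell '.' (not opp) -> no flip
Dir S: first cell '.' (not opp) -> no flip
Dir SE: first cell '.' (not opp) -> no flip
All flips: (4,3)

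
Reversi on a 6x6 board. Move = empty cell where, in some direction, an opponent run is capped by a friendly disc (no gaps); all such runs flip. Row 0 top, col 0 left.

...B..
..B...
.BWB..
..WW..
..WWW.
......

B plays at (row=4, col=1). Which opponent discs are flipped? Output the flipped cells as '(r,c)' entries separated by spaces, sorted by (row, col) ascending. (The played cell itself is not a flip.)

Dir NW: first cell '.' (not opp) -> no flip
Dir N: first cell '.' (not opp) -> no flip
Dir NE: opp run (3,2) capped by B -> flip
Dir W: first cell '.' (not opp) -> no flip
Dir E: opp run (4,2) (4,3) (4,4), next='.' -> no flip
Dir SW: first cell '.' (not opp) -> no flip
Dir S: first cell '.' (not opp) -> no flip
Dir SE: first cell '.' (not opp) -> no flip

Answer: (3,2)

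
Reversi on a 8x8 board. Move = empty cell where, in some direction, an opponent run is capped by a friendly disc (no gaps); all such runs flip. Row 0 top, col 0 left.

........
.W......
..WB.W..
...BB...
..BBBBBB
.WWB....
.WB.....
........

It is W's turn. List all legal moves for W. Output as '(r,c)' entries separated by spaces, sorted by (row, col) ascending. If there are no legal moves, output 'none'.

Answer: (2,4) (3,2) (5,4) (5,5) (6,3) (7,2) (7,3)

Derivation:
(1,2): no bracket -> illegal
(1,3): no bracket -> illegal
(1,4): no bracket -> illegal
(2,4): flips 3 -> legal
(3,1): no bracket -> illegal
(3,2): flips 1 -> legal
(3,5): no bracket -> illegal
(3,6): no bracket -> illegal
(3,7): no bracket -> illegal
(4,1): no bracket -> illegal
(5,4): flips 1 -> legal
(5,5): flips 2 -> legal
(5,6): no bracket -> illegal
(5,7): no bracket -> illegal
(6,3): flips 1 -> legal
(6,4): no bracket -> illegal
(7,1): no bracket -> illegal
(7,2): flips 1 -> legal
(7,3): flips 1 -> legal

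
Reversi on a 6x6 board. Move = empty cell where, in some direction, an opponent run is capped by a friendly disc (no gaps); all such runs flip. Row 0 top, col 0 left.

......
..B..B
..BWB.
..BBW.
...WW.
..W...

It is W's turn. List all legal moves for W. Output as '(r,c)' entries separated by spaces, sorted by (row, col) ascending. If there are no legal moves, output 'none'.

(0,1): flips 1 -> legal
(0,2): no bracket -> illegal
(0,3): no bracket -> illegal
(0,4): no bracket -> illegal
(0,5): no bracket -> illegal
(1,1): flips 2 -> legal
(1,3): no bracket -> illegal
(1,4): flips 1 -> legal
(2,1): flips 2 -> legal
(2,5): flips 1 -> legal
(3,1): flips 2 -> legal
(3,5): no bracket -> illegal
(4,1): flips 1 -> legal
(4,2): no bracket -> illegal

Answer: (0,1) (1,1) (1,4) (2,1) (2,5) (3,1) (4,1)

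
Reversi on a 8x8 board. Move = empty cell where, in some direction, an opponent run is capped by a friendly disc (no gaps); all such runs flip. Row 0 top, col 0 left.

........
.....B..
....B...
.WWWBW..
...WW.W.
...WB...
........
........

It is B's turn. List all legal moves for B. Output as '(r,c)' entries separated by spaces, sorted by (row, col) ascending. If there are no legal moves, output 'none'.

(2,0): no bracket -> illegal
(2,1): flips 2 -> legal
(2,2): no bracket -> illegal
(2,3): no bracket -> illegal
(2,5): no bracket -> illegal
(2,6): no bracket -> illegal
(3,0): flips 3 -> legal
(3,6): flips 1 -> legal
(3,7): no bracket -> illegal
(4,0): no bracket -> illegal
(4,1): no bracket -> illegal
(4,2): flips 1 -> legal
(4,5): no bracket -> illegal
(4,7): no bracket -> illegal
(5,2): flips 2 -> legal
(5,5): no bracket -> illegal
(5,6): no bracket -> illegal
(5,7): flips 2 -> legal
(6,2): no bracket -> illegal
(6,3): no bracket -> illegal
(6,4): no bracket -> illegal

Answer: (2,1) (3,0) (3,6) (4,2) (5,2) (5,7)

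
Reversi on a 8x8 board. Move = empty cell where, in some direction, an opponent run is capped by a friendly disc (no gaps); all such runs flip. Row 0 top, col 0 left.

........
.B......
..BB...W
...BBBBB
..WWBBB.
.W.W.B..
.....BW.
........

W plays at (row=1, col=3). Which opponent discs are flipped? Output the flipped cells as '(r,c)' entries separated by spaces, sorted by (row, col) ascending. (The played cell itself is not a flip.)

Answer: (2,3) (3,3)

Derivation:
Dir NW: first cell '.' (not opp) -> no flip
Dir N: first cell '.' (not opp) -> no flip
Dir NE: first cell '.' (not opp) -> no flip
Dir W: first cell '.' (not opp) -> no flip
Dir E: first cell '.' (not opp) -> no flip
Dir SW: opp run (2,2), next='.' -> no flip
Dir S: opp run (2,3) (3,3) capped by W -> flip
Dir SE: first cell '.' (not opp) -> no flip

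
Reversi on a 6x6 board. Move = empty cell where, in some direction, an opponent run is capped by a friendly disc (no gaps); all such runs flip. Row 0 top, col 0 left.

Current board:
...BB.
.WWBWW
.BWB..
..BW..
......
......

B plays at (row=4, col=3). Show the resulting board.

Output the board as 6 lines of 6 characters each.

Place B at (4,3); scan 8 dirs for brackets.
Dir NW: first cell 'B' (not opp) -> no flip
Dir N: opp run (3,3) capped by B -> flip
Dir NE: first cell '.' (not opp) -> no flip
Dir W: first cell '.' (not opp) -> no flip
Dir E: first cell '.' (not opp) -> no flip
Dir SW: first cell '.' (not opp) -> no flip
Dir S: first cell '.' (not opp) -> no flip
Dir SE: first cell '.' (not opp) -> no flip
All flips: (3,3)

Answer: ...BB.
.WWBWW
.BWB..
..BB..
...B..
......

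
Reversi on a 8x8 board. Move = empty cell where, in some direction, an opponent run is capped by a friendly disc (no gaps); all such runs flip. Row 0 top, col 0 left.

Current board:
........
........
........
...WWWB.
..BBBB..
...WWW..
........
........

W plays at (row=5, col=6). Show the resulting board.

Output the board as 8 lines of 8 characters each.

Answer: ........
........
........
...WWWB.
..BBBW..
...WWWW.
........
........

Derivation:
Place W at (5,6); scan 8 dirs for brackets.
Dir NW: opp run (4,5) capped by W -> flip
Dir N: first cell '.' (not opp) -> no flip
Dir NE: first cell '.' (not opp) -> no flip
Dir W: first cell 'W' (not opp) -> no flip
Dir E: first cell '.' (not opp) -> no flip
Dir SW: first cell '.' (not opp) -> no flip
Dir S: first cell '.' (not opp) -> no flip
Dir SE: first cell '.' (not opp) -> no flip
All flips: (4,5)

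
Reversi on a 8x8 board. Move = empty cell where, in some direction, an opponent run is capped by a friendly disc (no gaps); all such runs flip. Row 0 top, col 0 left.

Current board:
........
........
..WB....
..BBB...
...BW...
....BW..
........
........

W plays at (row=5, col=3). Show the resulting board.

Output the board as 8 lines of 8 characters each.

Place W at (5,3); scan 8 dirs for brackets.
Dir NW: first cell '.' (not opp) -> no flip
Dir N: opp run (4,3) (3,3) (2,3), next='.' -> no flip
Dir NE: first cell 'W' (not opp) -> no flip
Dir W: first cell '.' (not opp) -> no flip
Dir E: opp run (5,4) capped by W -> flip
Dir SW: first cell '.' (not opp) -> no flip
Dir S: first cell '.' (not opp) -> no flip
Dir SE: first cell '.' (not opp) -> no flip
All flips: (5,4)

Answer: ........
........
..WB....
..BBB...
...BW...
...WWW..
........
........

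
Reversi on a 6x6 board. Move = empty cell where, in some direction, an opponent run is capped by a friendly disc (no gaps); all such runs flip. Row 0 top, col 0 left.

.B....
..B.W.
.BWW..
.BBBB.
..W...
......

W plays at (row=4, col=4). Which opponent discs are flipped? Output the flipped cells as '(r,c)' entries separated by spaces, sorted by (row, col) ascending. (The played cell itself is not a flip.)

Dir NW: opp run (3,3) capped by W -> flip
Dir N: opp run (3,4), next='.' -> no flip
Dir NE: first cell '.' (not opp) -> no flip
Dir W: first cell '.' (not opp) -> no flip
Dir E: first cell '.' (not opp) -> no flip
Dir SW: first cell '.' (not opp) -> no flip
Dir S: first cell '.' (not opp) -> no flip
Dir SE: first cell '.' (not opp) -> no flip

Answer: (3,3)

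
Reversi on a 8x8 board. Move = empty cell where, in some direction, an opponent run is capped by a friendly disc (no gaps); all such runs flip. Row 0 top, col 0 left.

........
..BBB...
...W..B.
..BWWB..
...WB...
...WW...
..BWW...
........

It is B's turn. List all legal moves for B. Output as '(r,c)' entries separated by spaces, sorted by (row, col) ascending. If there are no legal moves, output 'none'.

Answer: (2,2) (2,4) (4,2) (4,5) (6,5) (7,3) (7,4)

Derivation:
(2,2): flips 1 -> legal
(2,4): flips 1 -> legal
(2,5): no bracket -> illegal
(4,2): flips 1 -> legal
(4,5): flips 2 -> legal
(5,2): no bracket -> illegal
(5,5): no bracket -> illegal
(6,5): flips 4 -> legal
(7,2): no bracket -> illegal
(7,3): flips 5 -> legal
(7,4): flips 2 -> legal
(7,5): no bracket -> illegal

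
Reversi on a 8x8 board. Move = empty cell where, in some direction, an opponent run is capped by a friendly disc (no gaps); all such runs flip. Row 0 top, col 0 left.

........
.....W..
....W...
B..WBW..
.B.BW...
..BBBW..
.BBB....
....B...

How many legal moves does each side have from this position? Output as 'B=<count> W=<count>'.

-- B to move --
(0,4): no bracket -> illegal
(0,5): no bracket -> illegal
(0,6): no bracket -> illegal
(1,3): no bracket -> illegal
(1,4): flips 1 -> legal
(1,6): no bracket -> illegal
(2,2): no bracket -> illegal
(2,3): flips 1 -> legal
(2,5): no bracket -> illegal
(2,6): flips 2 -> legal
(3,2): flips 1 -> legal
(3,6): flips 1 -> legal
(4,2): no bracket -> illegal
(4,5): flips 1 -> legal
(4,6): no bracket -> illegal
(5,6): flips 1 -> legal
(6,4): no bracket -> illegal
(6,5): no bracket -> illegal
(6,6): no bracket -> illegal
B mobility = 7
-- W to move --
(2,0): no bracket -> illegal
(2,1): no bracket -> illegal
(2,3): no bracket -> illegal
(2,5): no bracket -> illegal
(3,1): no bracket -> illegal
(3,2): no bracket -> illegal
(4,0): no bracket -> illegal
(4,2): flips 1 -> legal
(4,5): no bracket -> illegal
(5,0): no bracket -> illegal
(5,1): flips 3 -> legal
(6,0): no bracket -> illegal
(6,4): flips 1 -> legal
(6,5): no bracket -> illegal
(7,0): no bracket -> illegal
(7,1): flips 2 -> legal
(7,2): no bracket -> illegal
(7,3): flips 3 -> legal
(7,5): no bracket -> illegal
W mobility = 5

Answer: B=7 W=5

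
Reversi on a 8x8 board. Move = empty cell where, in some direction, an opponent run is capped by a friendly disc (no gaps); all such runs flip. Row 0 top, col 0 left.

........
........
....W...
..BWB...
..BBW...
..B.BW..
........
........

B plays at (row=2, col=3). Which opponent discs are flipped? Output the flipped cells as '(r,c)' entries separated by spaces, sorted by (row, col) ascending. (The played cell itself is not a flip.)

Answer: (3,3)

Derivation:
Dir NW: first cell '.' (not opp) -> no flip
Dir N: first cell '.' (not opp) -> no flip
Dir NE: first cell '.' (not opp) -> no flip
Dir W: first cell '.' (not opp) -> no flip
Dir E: opp run (2,4), next='.' -> no flip
Dir SW: first cell 'B' (not opp) -> no flip
Dir S: opp run (3,3) capped by B -> flip
Dir SE: first cell 'B' (not opp) -> no flip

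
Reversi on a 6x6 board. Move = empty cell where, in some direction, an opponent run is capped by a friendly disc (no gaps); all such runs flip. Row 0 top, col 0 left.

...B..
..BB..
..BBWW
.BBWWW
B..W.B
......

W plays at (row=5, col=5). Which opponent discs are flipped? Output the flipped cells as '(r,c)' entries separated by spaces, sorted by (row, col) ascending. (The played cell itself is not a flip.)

Answer: (4,5)

Derivation:
Dir NW: first cell '.' (not opp) -> no flip
Dir N: opp run (4,5) capped by W -> flip
Dir NE: edge -> no flip
Dir W: first cell '.' (not opp) -> no flip
Dir E: edge -> no flip
Dir SW: edge -> no flip
Dir S: edge -> no flip
Dir SE: edge -> no flip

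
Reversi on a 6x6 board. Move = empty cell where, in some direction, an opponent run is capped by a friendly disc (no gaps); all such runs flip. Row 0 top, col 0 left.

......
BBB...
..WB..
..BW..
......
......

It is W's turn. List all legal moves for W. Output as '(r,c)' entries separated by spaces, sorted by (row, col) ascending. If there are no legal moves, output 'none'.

Answer: (0,0) (0,2) (1,3) (2,4) (3,1) (4,2)

Derivation:
(0,0): flips 1 -> legal
(0,1): no bracket -> illegal
(0,2): flips 1 -> legal
(0,3): no bracket -> illegal
(1,3): flips 1 -> legal
(1,4): no bracket -> illegal
(2,0): no bracket -> illegal
(2,1): no bracket -> illegal
(2,4): flips 1 -> legal
(3,1): flips 1 -> legal
(3,4): no bracket -> illegal
(4,1): no bracket -> illegal
(4,2): flips 1 -> legal
(4,3): no bracket -> illegal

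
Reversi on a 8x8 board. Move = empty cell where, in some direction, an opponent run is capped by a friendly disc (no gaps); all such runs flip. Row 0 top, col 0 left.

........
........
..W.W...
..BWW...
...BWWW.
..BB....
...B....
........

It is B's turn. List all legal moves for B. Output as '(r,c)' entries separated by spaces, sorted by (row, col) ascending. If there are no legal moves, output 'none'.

Answer: (1,2) (2,3) (2,5) (3,5) (4,7)

Derivation:
(1,1): no bracket -> illegal
(1,2): flips 1 -> legal
(1,3): no bracket -> illegal
(1,4): no bracket -> illegal
(1,5): no bracket -> illegal
(2,1): no bracket -> illegal
(2,3): flips 1 -> legal
(2,5): flips 1 -> legal
(3,1): no bracket -> illegal
(3,5): flips 3 -> legal
(3,6): no bracket -> illegal
(3,7): no bracket -> illegal
(4,2): no bracket -> illegal
(4,7): flips 3 -> legal
(5,4): no bracket -> illegal
(5,5): no bracket -> illegal
(5,6): no bracket -> illegal
(5,7): no bracket -> illegal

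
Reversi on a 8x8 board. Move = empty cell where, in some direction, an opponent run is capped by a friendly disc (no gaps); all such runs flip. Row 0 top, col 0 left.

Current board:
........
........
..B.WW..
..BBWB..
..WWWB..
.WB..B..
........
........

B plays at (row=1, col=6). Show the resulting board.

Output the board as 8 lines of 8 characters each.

Answer: ........
......B.
..B.WB..
..BBBB..
..WBWB..
.WB..B..
........
........

Derivation:
Place B at (1,6); scan 8 dirs for brackets.
Dir NW: first cell '.' (not opp) -> no flip
Dir N: first cell '.' (not opp) -> no flip
Dir NE: first cell '.' (not opp) -> no flip
Dir W: first cell '.' (not opp) -> no flip
Dir E: first cell '.' (not opp) -> no flip
Dir SW: opp run (2,5) (3,4) (4,3) capped by B -> flip
Dir S: first cell '.' (not opp) -> no flip
Dir SE: first cell '.' (not opp) -> no flip
All flips: (2,5) (3,4) (4,3)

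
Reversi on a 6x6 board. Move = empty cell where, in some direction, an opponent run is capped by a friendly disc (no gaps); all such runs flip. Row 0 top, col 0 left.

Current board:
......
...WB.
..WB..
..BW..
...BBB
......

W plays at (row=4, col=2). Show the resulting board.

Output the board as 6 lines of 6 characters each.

Answer: ......
...WB.
..WB..
..WW..
..WBBB
......

Derivation:
Place W at (4,2); scan 8 dirs for brackets.
Dir NW: first cell '.' (not opp) -> no flip
Dir N: opp run (3,2) capped by W -> flip
Dir NE: first cell 'W' (not opp) -> no flip
Dir W: first cell '.' (not opp) -> no flip
Dir E: opp run (4,3) (4,4) (4,5), next=edge -> no flip
Dir SW: first cell '.' (not opp) -> no flip
Dir S: first cell '.' (not opp) -> no flip
Dir SE: first cell '.' (not opp) -> no flip
All flips: (3,2)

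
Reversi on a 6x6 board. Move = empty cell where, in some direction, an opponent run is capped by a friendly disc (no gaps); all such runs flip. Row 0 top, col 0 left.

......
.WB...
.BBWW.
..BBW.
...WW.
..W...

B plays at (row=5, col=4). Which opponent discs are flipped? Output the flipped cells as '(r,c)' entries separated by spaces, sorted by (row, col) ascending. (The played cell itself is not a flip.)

Dir NW: opp run (4,3) capped by B -> flip
Dir N: opp run (4,4) (3,4) (2,4), next='.' -> no flip
Dir NE: first cell '.' (not opp) -> no flip
Dir W: first cell '.' (not opp) -> no flip
Dir E: first cell '.' (not opp) -> no flip
Dir SW: edge -> no flip
Dir S: edge -> no flip
Dir SE: edge -> no flip

Answer: (4,3)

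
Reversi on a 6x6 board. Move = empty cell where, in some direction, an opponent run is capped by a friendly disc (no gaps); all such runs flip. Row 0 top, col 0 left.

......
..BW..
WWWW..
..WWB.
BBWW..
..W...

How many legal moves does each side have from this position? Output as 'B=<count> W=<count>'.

-- B to move --
(0,2): no bracket -> illegal
(0,3): no bracket -> illegal
(0,4): no bracket -> illegal
(1,0): no bracket -> illegal
(1,1): no bracket -> illegal
(1,4): flips 3 -> legal
(2,4): no bracket -> illegal
(3,0): flips 1 -> legal
(3,1): flips 2 -> legal
(4,4): flips 2 -> legal
(5,1): no bracket -> illegal
(5,3): no bracket -> illegal
(5,4): no bracket -> illegal
B mobility = 4
-- W to move --
(0,1): flips 1 -> legal
(0,2): flips 1 -> legal
(0,3): flips 1 -> legal
(1,1): flips 1 -> legal
(2,4): no bracket -> illegal
(2,5): flips 1 -> legal
(3,0): flips 1 -> legal
(3,1): no bracket -> illegal
(3,5): flips 1 -> legal
(4,4): no bracket -> illegal
(4,5): flips 1 -> legal
(5,0): flips 1 -> legal
(5,1): no bracket -> illegal
W mobility = 9

Answer: B=4 W=9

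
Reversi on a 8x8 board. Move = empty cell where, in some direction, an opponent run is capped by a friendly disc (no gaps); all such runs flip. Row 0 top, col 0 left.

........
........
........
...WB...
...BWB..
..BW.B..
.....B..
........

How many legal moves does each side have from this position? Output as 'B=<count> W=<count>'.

Answer: B=5 W=6

Derivation:
-- B to move --
(2,2): flips 2 -> legal
(2,3): flips 1 -> legal
(2,4): no bracket -> illegal
(3,2): flips 1 -> legal
(3,5): no bracket -> illegal
(4,2): no bracket -> illegal
(5,4): flips 2 -> legal
(6,2): no bracket -> illegal
(6,3): flips 1 -> legal
(6,4): no bracket -> illegal
B mobility = 5
-- W to move --
(2,3): no bracket -> illegal
(2,4): flips 1 -> legal
(2,5): no bracket -> illegal
(3,2): no bracket -> illegal
(3,5): flips 1 -> legal
(3,6): no bracket -> illegal
(4,1): no bracket -> illegal
(4,2): flips 1 -> legal
(4,6): flips 1 -> legal
(5,1): flips 1 -> legal
(5,4): no bracket -> illegal
(5,6): no bracket -> illegal
(6,1): no bracket -> illegal
(6,2): no bracket -> illegal
(6,3): no bracket -> illegal
(6,4): no bracket -> illegal
(6,6): flips 1 -> legal
(7,4): no bracket -> illegal
(7,5): no bracket -> illegal
(7,6): no bracket -> illegal
W mobility = 6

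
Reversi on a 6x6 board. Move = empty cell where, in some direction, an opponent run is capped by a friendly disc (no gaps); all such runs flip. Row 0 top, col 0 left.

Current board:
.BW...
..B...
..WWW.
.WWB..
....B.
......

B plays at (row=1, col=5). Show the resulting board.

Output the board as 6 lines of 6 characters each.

Place B at (1,5); scan 8 dirs for brackets.
Dir NW: first cell '.' (not opp) -> no flip
Dir N: first cell '.' (not opp) -> no flip
Dir NE: edge -> no flip
Dir W: first cell '.' (not opp) -> no flip
Dir E: edge -> no flip
Dir SW: opp run (2,4) capped by B -> flip
Dir S: first cell '.' (not opp) -> no flip
Dir SE: edge -> no flip
All flips: (2,4)

Answer: .BW...
..B..B
..WWB.
.WWB..
....B.
......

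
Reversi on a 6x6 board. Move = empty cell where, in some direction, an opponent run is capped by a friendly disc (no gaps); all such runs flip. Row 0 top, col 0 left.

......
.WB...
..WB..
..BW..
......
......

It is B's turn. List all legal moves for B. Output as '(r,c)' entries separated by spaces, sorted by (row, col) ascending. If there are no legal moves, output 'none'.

(0,0): no bracket -> illegal
(0,1): no bracket -> illegal
(0,2): no bracket -> illegal
(1,0): flips 1 -> legal
(1,3): no bracket -> illegal
(2,0): no bracket -> illegal
(2,1): flips 1 -> legal
(2,4): no bracket -> illegal
(3,1): no bracket -> illegal
(3,4): flips 1 -> legal
(4,2): no bracket -> illegal
(4,3): flips 1 -> legal
(4,4): no bracket -> illegal

Answer: (1,0) (2,1) (3,4) (4,3)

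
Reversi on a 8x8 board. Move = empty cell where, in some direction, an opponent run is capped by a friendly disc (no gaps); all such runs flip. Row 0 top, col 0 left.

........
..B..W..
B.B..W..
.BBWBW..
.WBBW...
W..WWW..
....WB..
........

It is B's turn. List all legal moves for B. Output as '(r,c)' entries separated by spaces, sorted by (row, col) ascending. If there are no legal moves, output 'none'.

Answer: (1,6) (2,3) (2,4) (3,6) (4,0) (4,5) (5,1) (6,3) (6,6) (7,4) (7,5)

Derivation:
(0,4): no bracket -> illegal
(0,5): no bracket -> illegal
(0,6): no bracket -> illegal
(1,4): no bracket -> illegal
(1,6): flips 1 -> legal
(2,3): flips 1 -> legal
(2,4): flips 1 -> legal
(2,6): no bracket -> illegal
(3,0): no bracket -> illegal
(3,6): flips 1 -> legal
(4,0): flips 1 -> legal
(4,5): flips 2 -> legal
(4,6): no bracket -> illegal
(5,1): flips 1 -> legal
(5,2): no bracket -> illegal
(5,6): no bracket -> illegal
(6,0): no bracket -> illegal
(6,1): no bracket -> illegal
(6,2): no bracket -> illegal
(6,3): flips 2 -> legal
(6,6): flips 3 -> legal
(7,3): no bracket -> illegal
(7,4): flips 3 -> legal
(7,5): flips 2 -> legal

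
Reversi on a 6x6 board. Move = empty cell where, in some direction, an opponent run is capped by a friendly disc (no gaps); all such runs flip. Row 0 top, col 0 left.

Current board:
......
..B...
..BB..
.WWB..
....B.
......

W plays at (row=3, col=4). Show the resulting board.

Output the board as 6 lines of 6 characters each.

Place W at (3,4); scan 8 dirs for brackets.
Dir NW: opp run (2,3) (1,2), next='.' -> no flip
Dir N: first cell '.' (not opp) -> no flip
Dir NE: first cell '.' (not opp) -> no flip
Dir W: opp run (3,3) capped by W -> flip
Dir E: first cell '.' (not opp) -> no flip
Dir SW: first cell '.' (not opp) -> no flip
Dir S: opp run (4,4), next='.' -> no flip
Dir SE: first cell '.' (not opp) -> no flip
All flips: (3,3)

Answer: ......
..B...
..BB..
.WWWW.
....B.
......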